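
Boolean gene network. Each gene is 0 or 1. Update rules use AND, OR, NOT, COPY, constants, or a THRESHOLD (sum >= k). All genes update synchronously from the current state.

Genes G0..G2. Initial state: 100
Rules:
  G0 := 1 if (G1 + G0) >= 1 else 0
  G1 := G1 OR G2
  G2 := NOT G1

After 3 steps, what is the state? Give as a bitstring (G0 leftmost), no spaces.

Step 1: G0=(0+1>=1)=1 G1=G1|G2=0|0=0 G2=NOT G1=NOT 0=1 -> 101
Step 2: G0=(0+1>=1)=1 G1=G1|G2=0|1=1 G2=NOT G1=NOT 0=1 -> 111
Step 3: G0=(1+1>=1)=1 G1=G1|G2=1|1=1 G2=NOT G1=NOT 1=0 -> 110

110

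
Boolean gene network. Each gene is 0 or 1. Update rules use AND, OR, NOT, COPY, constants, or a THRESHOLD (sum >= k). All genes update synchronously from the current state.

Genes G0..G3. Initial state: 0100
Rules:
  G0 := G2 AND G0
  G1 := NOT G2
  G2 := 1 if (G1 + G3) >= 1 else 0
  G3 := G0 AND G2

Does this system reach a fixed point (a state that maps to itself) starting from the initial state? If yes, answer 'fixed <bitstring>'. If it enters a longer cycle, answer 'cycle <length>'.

Answer: cycle 4

Derivation:
Step 0: 0100
Step 1: G0=G2&G0=0&0=0 G1=NOT G2=NOT 0=1 G2=(1+0>=1)=1 G3=G0&G2=0&0=0 -> 0110
Step 2: G0=G2&G0=1&0=0 G1=NOT G2=NOT 1=0 G2=(1+0>=1)=1 G3=G0&G2=0&1=0 -> 0010
Step 3: G0=G2&G0=1&0=0 G1=NOT G2=NOT 1=0 G2=(0+0>=1)=0 G3=G0&G2=0&1=0 -> 0000
Step 4: G0=G2&G0=0&0=0 G1=NOT G2=NOT 0=1 G2=(0+0>=1)=0 G3=G0&G2=0&0=0 -> 0100
Cycle of length 4 starting at step 0 -> no fixed point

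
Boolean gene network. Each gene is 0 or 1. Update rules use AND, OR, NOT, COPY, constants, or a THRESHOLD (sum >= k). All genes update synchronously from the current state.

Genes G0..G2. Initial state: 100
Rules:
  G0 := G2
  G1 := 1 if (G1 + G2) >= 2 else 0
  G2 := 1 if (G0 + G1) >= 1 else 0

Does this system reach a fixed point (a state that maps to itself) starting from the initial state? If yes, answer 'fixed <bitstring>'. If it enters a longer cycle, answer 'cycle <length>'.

Step 0: 100
Step 1: G0=G2=0 G1=(0+0>=2)=0 G2=(1+0>=1)=1 -> 001
Step 2: G0=G2=1 G1=(0+1>=2)=0 G2=(0+0>=1)=0 -> 100
Cycle of length 2 starting at step 0 -> no fixed point

Answer: cycle 2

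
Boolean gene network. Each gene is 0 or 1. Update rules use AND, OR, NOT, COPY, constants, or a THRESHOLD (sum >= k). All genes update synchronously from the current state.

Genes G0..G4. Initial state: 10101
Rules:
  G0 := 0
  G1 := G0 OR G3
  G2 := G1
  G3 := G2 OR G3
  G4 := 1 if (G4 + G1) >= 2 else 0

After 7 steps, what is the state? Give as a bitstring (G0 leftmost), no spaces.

Step 1: G0=0(const) G1=G0|G3=1|0=1 G2=G1=0 G3=G2|G3=1|0=1 G4=(1+0>=2)=0 -> 01010
Step 2: G0=0(const) G1=G0|G3=0|1=1 G2=G1=1 G3=G2|G3=0|1=1 G4=(0+1>=2)=0 -> 01110
Step 3: G0=0(const) G1=G0|G3=0|1=1 G2=G1=1 G3=G2|G3=1|1=1 G4=(0+1>=2)=0 -> 01110
Step 4: G0=0(const) G1=G0|G3=0|1=1 G2=G1=1 G3=G2|G3=1|1=1 G4=(0+1>=2)=0 -> 01110
Step 5: G0=0(const) G1=G0|G3=0|1=1 G2=G1=1 G3=G2|G3=1|1=1 G4=(0+1>=2)=0 -> 01110
Step 6: G0=0(const) G1=G0|G3=0|1=1 G2=G1=1 G3=G2|G3=1|1=1 G4=(0+1>=2)=0 -> 01110
Step 7: G0=0(const) G1=G0|G3=0|1=1 G2=G1=1 G3=G2|G3=1|1=1 G4=(0+1>=2)=0 -> 01110

01110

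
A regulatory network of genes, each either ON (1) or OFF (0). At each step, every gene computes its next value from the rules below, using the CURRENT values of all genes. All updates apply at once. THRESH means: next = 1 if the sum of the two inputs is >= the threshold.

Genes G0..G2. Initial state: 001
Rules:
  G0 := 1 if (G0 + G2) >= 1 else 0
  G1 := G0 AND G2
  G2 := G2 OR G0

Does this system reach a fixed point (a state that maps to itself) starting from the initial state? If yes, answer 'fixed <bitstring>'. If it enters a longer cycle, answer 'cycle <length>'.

Answer: fixed 111

Derivation:
Step 0: 001
Step 1: G0=(0+1>=1)=1 G1=G0&G2=0&1=0 G2=G2|G0=1|0=1 -> 101
Step 2: G0=(1+1>=1)=1 G1=G0&G2=1&1=1 G2=G2|G0=1|1=1 -> 111
Step 3: G0=(1+1>=1)=1 G1=G0&G2=1&1=1 G2=G2|G0=1|1=1 -> 111
Fixed point reached at step 2: 111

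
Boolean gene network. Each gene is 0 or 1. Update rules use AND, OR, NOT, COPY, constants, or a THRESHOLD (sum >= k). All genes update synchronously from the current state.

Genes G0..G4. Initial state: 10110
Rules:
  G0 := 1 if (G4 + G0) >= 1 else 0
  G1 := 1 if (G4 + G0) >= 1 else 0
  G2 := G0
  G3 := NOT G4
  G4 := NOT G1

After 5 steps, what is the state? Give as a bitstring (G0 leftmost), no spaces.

Step 1: G0=(0+1>=1)=1 G1=(0+1>=1)=1 G2=G0=1 G3=NOT G4=NOT 0=1 G4=NOT G1=NOT 0=1 -> 11111
Step 2: G0=(1+1>=1)=1 G1=(1+1>=1)=1 G2=G0=1 G3=NOT G4=NOT 1=0 G4=NOT G1=NOT 1=0 -> 11100
Step 3: G0=(0+1>=1)=1 G1=(0+1>=1)=1 G2=G0=1 G3=NOT G4=NOT 0=1 G4=NOT G1=NOT 1=0 -> 11110
Step 4: G0=(0+1>=1)=1 G1=(0+1>=1)=1 G2=G0=1 G3=NOT G4=NOT 0=1 G4=NOT G1=NOT 1=0 -> 11110
Step 5: G0=(0+1>=1)=1 G1=(0+1>=1)=1 G2=G0=1 G3=NOT G4=NOT 0=1 G4=NOT G1=NOT 1=0 -> 11110

11110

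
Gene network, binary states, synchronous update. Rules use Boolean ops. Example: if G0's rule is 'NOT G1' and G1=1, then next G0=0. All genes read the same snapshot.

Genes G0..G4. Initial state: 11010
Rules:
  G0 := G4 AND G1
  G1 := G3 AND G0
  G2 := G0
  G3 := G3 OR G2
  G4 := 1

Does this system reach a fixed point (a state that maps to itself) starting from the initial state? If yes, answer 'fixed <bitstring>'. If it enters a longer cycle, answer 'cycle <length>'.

Step 0: 11010
Step 1: G0=G4&G1=0&1=0 G1=G3&G0=1&1=1 G2=G0=1 G3=G3|G2=1|0=1 G4=1(const) -> 01111
Step 2: G0=G4&G1=1&1=1 G1=G3&G0=1&0=0 G2=G0=0 G3=G3|G2=1|1=1 G4=1(const) -> 10011
Step 3: G0=G4&G1=1&0=0 G1=G3&G0=1&1=1 G2=G0=1 G3=G3|G2=1|0=1 G4=1(const) -> 01111
Cycle of length 2 starting at step 1 -> no fixed point

Answer: cycle 2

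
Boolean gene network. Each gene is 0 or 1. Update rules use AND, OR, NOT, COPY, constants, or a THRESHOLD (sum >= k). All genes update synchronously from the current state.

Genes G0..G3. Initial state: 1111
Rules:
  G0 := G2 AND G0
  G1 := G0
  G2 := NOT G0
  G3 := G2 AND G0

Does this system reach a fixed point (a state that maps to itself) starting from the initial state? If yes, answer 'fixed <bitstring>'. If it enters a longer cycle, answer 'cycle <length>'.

Answer: fixed 0010

Derivation:
Step 0: 1111
Step 1: G0=G2&G0=1&1=1 G1=G0=1 G2=NOT G0=NOT 1=0 G3=G2&G0=1&1=1 -> 1101
Step 2: G0=G2&G0=0&1=0 G1=G0=1 G2=NOT G0=NOT 1=0 G3=G2&G0=0&1=0 -> 0100
Step 3: G0=G2&G0=0&0=0 G1=G0=0 G2=NOT G0=NOT 0=1 G3=G2&G0=0&0=0 -> 0010
Step 4: G0=G2&G0=1&0=0 G1=G0=0 G2=NOT G0=NOT 0=1 G3=G2&G0=1&0=0 -> 0010
Fixed point reached at step 3: 0010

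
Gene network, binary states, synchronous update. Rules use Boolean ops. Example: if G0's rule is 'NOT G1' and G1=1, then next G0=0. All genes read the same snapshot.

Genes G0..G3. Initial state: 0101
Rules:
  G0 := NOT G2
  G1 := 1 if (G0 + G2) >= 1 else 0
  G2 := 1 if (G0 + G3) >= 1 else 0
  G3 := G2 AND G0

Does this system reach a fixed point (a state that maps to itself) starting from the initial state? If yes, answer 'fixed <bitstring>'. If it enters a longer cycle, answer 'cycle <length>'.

Answer: cycle 5

Derivation:
Step 0: 0101
Step 1: G0=NOT G2=NOT 0=1 G1=(0+0>=1)=0 G2=(0+1>=1)=1 G3=G2&G0=0&0=0 -> 1010
Step 2: G0=NOT G2=NOT 1=0 G1=(1+1>=1)=1 G2=(1+0>=1)=1 G3=G2&G0=1&1=1 -> 0111
Step 3: G0=NOT G2=NOT 1=0 G1=(0+1>=1)=1 G2=(0+1>=1)=1 G3=G2&G0=1&0=0 -> 0110
Step 4: G0=NOT G2=NOT 1=0 G1=(0+1>=1)=1 G2=(0+0>=1)=0 G3=G2&G0=1&0=0 -> 0100
Step 5: G0=NOT G2=NOT 0=1 G1=(0+0>=1)=0 G2=(0+0>=1)=0 G3=G2&G0=0&0=0 -> 1000
Step 6: G0=NOT G2=NOT 0=1 G1=(1+0>=1)=1 G2=(1+0>=1)=1 G3=G2&G0=0&1=0 -> 1110
Step 7: G0=NOT G2=NOT 1=0 G1=(1+1>=1)=1 G2=(1+0>=1)=1 G3=G2&G0=1&1=1 -> 0111
Cycle of length 5 starting at step 2 -> no fixed point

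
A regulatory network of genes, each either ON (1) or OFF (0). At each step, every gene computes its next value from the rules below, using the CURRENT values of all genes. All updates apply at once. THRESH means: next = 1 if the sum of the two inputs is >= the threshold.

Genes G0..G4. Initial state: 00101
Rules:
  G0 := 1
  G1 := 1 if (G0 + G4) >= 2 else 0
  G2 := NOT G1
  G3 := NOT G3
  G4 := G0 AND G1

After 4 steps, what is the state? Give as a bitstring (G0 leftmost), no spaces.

Step 1: G0=1(const) G1=(0+1>=2)=0 G2=NOT G1=NOT 0=1 G3=NOT G3=NOT 0=1 G4=G0&G1=0&0=0 -> 10110
Step 2: G0=1(const) G1=(1+0>=2)=0 G2=NOT G1=NOT 0=1 G3=NOT G3=NOT 1=0 G4=G0&G1=1&0=0 -> 10100
Step 3: G0=1(const) G1=(1+0>=2)=0 G2=NOT G1=NOT 0=1 G3=NOT G3=NOT 0=1 G4=G0&G1=1&0=0 -> 10110
Step 4: G0=1(const) G1=(1+0>=2)=0 G2=NOT G1=NOT 0=1 G3=NOT G3=NOT 1=0 G4=G0&G1=1&0=0 -> 10100

10100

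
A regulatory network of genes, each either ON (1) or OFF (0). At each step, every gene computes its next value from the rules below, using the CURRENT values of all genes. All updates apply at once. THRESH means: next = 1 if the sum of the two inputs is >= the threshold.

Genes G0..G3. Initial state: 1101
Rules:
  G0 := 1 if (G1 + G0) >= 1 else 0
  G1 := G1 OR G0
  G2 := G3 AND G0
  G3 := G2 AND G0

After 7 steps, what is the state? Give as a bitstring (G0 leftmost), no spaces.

Step 1: G0=(1+1>=1)=1 G1=G1|G0=1|1=1 G2=G3&G0=1&1=1 G3=G2&G0=0&1=0 -> 1110
Step 2: G0=(1+1>=1)=1 G1=G1|G0=1|1=1 G2=G3&G0=0&1=0 G3=G2&G0=1&1=1 -> 1101
Step 3: G0=(1+1>=1)=1 G1=G1|G0=1|1=1 G2=G3&G0=1&1=1 G3=G2&G0=0&1=0 -> 1110
Step 4: G0=(1+1>=1)=1 G1=G1|G0=1|1=1 G2=G3&G0=0&1=0 G3=G2&G0=1&1=1 -> 1101
Step 5: G0=(1+1>=1)=1 G1=G1|G0=1|1=1 G2=G3&G0=1&1=1 G3=G2&G0=0&1=0 -> 1110
Step 6: G0=(1+1>=1)=1 G1=G1|G0=1|1=1 G2=G3&G0=0&1=0 G3=G2&G0=1&1=1 -> 1101
Step 7: G0=(1+1>=1)=1 G1=G1|G0=1|1=1 G2=G3&G0=1&1=1 G3=G2&G0=0&1=0 -> 1110

1110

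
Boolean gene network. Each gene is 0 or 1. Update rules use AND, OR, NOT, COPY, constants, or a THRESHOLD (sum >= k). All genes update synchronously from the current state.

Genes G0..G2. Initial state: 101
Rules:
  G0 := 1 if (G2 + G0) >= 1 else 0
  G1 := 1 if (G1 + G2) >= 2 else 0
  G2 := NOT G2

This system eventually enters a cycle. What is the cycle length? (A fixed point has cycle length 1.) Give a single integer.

Answer: 2

Derivation:
Step 0: 101
Step 1: G0=(1+1>=1)=1 G1=(0+1>=2)=0 G2=NOT G2=NOT 1=0 -> 100
Step 2: G0=(0+1>=1)=1 G1=(0+0>=2)=0 G2=NOT G2=NOT 0=1 -> 101
State from step 2 equals state from step 0 -> cycle length 2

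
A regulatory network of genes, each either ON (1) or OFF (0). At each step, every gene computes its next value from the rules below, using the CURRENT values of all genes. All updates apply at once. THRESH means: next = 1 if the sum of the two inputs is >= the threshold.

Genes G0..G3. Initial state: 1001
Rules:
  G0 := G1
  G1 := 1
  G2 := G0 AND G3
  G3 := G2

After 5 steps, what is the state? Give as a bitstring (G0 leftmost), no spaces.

Step 1: G0=G1=0 G1=1(const) G2=G0&G3=1&1=1 G3=G2=0 -> 0110
Step 2: G0=G1=1 G1=1(const) G2=G0&G3=0&0=0 G3=G2=1 -> 1101
Step 3: G0=G1=1 G1=1(const) G2=G0&G3=1&1=1 G3=G2=0 -> 1110
Step 4: G0=G1=1 G1=1(const) G2=G0&G3=1&0=0 G3=G2=1 -> 1101
Step 5: G0=G1=1 G1=1(const) G2=G0&G3=1&1=1 G3=G2=0 -> 1110

1110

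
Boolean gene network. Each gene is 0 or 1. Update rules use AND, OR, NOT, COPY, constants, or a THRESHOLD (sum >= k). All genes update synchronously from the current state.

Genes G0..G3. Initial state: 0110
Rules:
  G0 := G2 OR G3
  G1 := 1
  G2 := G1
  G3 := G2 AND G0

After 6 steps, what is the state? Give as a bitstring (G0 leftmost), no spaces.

Step 1: G0=G2|G3=1|0=1 G1=1(const) G2=G1=1 G3=G2&G0=1&0=0 -> 1110
Step 2: G0=G2|G3=1|0=1 G1=1(const) G2=G1=1 G3=G2&G0=1&1=1 -> 1111
Step 3: G0=G2|G3=1|1=1 G1=1(const) G2=G1=1 G3=G2&G0=1&1=1 -> 1111
Step 4: G0=G2|G3=1|1=1 G1=1(const) G2=G1=1 G3=G2&G0=1&1=1 -> 1111
Step 5: G0=G2|G3=1|1=1 G1=1(const) G2=G1=1 G3=G2&G0=1&1=1 -> 1111
Step 6: G0=G2|G3=1|1=1 G1=1(const) G2=G1=1 G3=G2&G0=1&1=1 -> 1111

1111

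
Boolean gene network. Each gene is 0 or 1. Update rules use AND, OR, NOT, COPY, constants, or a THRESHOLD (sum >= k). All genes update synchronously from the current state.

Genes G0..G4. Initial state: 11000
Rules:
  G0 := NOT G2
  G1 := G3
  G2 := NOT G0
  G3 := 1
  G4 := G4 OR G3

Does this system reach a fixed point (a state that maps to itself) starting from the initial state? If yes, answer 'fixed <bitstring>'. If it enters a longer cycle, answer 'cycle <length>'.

Answer: fixed 11011

Derivation:
Step 0: 11000
Step 1: G0=NOT G2=NOT 0=1 G1=G3=0 G2=NOT G0=NOT 1=0 G3=1(const) G4=G4|G3=0|0=0 -> 10010
Step 2: G0=NOT G2=NOT 0=1 G1=G3=1 G2=NOT G0=NOT 1=0 G3=1(const) G4=G4|G3=0|1=1 -> 11011
Step 3: G0=NOT G2=NOT 0=1 G1=G3=1 G2=NOT G0=NOT 1=0 G3=1(const) G4=G4|G3=1|1=1 -> 11011
Fixed point reached at step 2: 11011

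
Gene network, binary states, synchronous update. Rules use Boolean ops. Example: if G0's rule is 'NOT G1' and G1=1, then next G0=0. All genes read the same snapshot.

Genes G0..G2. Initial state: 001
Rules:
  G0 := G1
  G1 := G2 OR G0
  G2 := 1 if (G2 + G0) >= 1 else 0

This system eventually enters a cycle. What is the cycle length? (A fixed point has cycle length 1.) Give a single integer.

Answer: 1

Derivation:
Step 0: 001
Step 1: G0=G1=0 G1=G2|G0=1|0=1 G2=(1+0>=1)=1 -> 011
Step 2: G0=G1=1 G1=G2|G0=1|0=1 G2=(1+0>=1)=1 -> 111
Step 3: G0=G1=1 G1=G2|G0=1|1=1 G2=(1+1>=1)=1 -> 111
State from step 3 equals state from step 2 -> cycle length 1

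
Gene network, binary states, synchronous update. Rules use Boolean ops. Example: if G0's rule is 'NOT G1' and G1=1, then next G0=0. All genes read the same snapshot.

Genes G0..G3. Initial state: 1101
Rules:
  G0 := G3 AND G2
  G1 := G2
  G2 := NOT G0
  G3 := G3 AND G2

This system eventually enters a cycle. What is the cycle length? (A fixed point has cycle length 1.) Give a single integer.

Answer: 1

Derivation:
Step 0: 1101
Step 1: G0=G3&G2=1&0=0 G1=G2=0 G2=NOT G0=NOT 1=0 G3=G3&G2=1&0=0 -> 0000
Step 2: G0=G3&G2=0&0=0 G1=G2=0 G2=NOT G0=NOT 0=1 G3=G3&G2=0&0=0 -> 0010
Step 3: G0=G3&G2=0&1=0 G1=G2=1 G2=NOT G0=NOT 0=1 G3=G3&G2=0&1=0 -> 0110
Step 4: G0=G3&G2=0&1=0 G1=G2=1 G2=NOT G0=NOT 0=1 G3=G3&G2=0&1=0 -> 0110
State from step 4 equals state from step 3 -> cycle length 1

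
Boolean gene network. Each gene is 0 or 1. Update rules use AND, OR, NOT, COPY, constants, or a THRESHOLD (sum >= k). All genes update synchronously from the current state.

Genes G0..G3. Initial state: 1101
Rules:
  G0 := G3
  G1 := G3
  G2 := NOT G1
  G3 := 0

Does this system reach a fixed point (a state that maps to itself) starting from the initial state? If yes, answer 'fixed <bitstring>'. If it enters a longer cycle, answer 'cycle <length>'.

Answer: fixed 0010

Derivation:
Step 0: 1101
Step 1: G0=G3=1 G1=G3=1 G2=NOT G1=NOT 1=0 G3=0(const) -> 1100
Step 2: G0=G3=0 G1=G3=0 G2=NOT G1=NOT 1=0 G3=0(const) -> 0000
Step 3: G0=G3=0 G1=G3=0 G2=NOT G1=NOT 0=1 G3=0(const) -> 0010
Step 4: G0=G3=0 G1=G3=0 G2=NOT G1=NOT 0=1 G3=0(const) -> 0010
Fixed point reached at step 3: 0010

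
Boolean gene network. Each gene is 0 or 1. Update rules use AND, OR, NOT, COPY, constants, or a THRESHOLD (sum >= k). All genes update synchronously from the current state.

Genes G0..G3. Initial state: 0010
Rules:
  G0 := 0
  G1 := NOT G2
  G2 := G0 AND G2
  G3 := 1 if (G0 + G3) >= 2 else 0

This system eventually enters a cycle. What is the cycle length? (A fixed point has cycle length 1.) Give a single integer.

Step 0: 0010
Step 1: G0=0(const) G1=NOT G2=NOT 1=0 G2=G0&G2=0&1=0 G3=(0+0>=2)=0 -> 0000
Step 2: G0=0(const) G1=NOT G2=NOT 0=1 G2=G0&G2=0&0=0 G3=(0+0>=2)=0 -> 0100
Step 3: G0=0(const) G1=NOT G2=NOT 0=1 G2=G0&G2=0&0=0 G3=(0+0>=2)=0 -> 0100
State from step 3 equals state from step 2 -> cycle length 1

Answer: 1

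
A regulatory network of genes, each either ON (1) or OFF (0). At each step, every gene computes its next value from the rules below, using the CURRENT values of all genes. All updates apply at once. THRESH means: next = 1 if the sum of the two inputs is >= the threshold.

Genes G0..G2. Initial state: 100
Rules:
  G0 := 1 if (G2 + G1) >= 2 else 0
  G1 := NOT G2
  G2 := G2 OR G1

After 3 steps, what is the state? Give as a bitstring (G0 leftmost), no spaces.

Step 1: G0=(0+0>=2)=0 G1=NOT G2=NOT 0=1 G2=G2|G1=0|0=0 -> 010
Step 2: G0=(0+1>=2)=0 G1=NOT G2=NOT 0=1 G2=G2|G1=0|1=1 -> 011
Step 3: G0=(1+1>=2)=1 G1=NOT G2=NOT 1=0 G2=G2|G1=1|1=1 -> 101

101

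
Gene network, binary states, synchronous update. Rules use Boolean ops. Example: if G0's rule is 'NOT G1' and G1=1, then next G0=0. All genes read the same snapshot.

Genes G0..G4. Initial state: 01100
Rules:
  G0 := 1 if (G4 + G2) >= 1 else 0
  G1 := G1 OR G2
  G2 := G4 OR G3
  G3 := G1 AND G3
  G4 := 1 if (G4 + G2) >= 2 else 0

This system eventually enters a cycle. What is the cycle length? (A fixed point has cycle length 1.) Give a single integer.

Step 0: 01100
Step 1: G0=(0+1>=1)=1 G1=G1|G2=1|1=1 G2=G4|G3=0|0=0 G3=G1&G3=1&0=0 G4=(0+1>=2)=0 -> 11000
Step 2: G0=(0+0>=1)=0 G1=G1|G2=1|0=1 G2=G4|G3=0|0=0 G3=G1&G3=1&0=0 G4=(0+0>=2)=0 -> 01000
Step 3: G0=(0+0>=1)=0 G1=G1|G2=1|0=1 G2=G4|G3=0|0=0 G3=G1&G3=1&0=0 G4=(0+0>=2)=0 -> 01000
State from step 3 equals state from step 2 -> cycle length 1

Answer: 1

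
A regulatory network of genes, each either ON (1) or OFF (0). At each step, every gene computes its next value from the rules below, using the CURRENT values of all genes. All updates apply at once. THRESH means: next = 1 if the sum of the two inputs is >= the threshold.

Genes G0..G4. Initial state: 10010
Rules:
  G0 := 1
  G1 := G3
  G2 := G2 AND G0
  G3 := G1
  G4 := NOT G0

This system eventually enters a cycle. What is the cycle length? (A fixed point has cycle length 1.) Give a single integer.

Answer: 2

Derivation:
Step 0: 10010
Step 1: G0=1(const) G1=G3=1 G2=G2&G0=0&1=0 G3=G1=0 G4=NOT G0=NOT 1=0 -> 11000
Step 2: G0=1(const) G1=G3=0 G2=G2&G0=0&1=0 G3=G1=1 G4=NOT G0=NOT 1=0 -> 10010
State from step 2 equals state from step 0 -> cycle length 2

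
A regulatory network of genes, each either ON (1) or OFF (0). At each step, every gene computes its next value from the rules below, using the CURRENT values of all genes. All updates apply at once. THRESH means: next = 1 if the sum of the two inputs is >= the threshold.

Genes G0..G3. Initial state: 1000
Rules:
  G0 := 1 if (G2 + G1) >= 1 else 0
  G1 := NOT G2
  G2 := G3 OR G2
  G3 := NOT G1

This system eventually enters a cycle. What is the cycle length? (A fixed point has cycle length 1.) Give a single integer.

Answer: 1

Derivation:
Step 0: 1000
Step 1: G0=(0+0>=1)=0 G1=NOT G2=NOT 0=1 G2=G3|G2=0|0=0 G3=NOT G1=NOT 0=1 -> 0101
Step 2: G0=(0+1>=1)=1 G1=NOT G2=NOT 0=1 G2=G3|G2=1|0=1 G3=NOT G1=NOT 1=0 -> 1110
Step 3: G0=(1+1>=1)=1 G1=NOT G2=NOT 1=0 G2=G3|G2=0|1=1 G3=NOT G1=NOT 1=0 -> 1010
Step 4: G0=(1+0>=1)=1 G1=NOT G2=NOT 1=0 G2=G3|G2=0|1=1 G3=NOT G1=NOT 0=1 -> 1011
Step 5: G0=(1+0>=1)=1 G1=NOT G2=NOT 1=0 G2=G3|G2=1|1=1 G3=NOT G1=NOT 0=1 -> 1011
State from step 5 equals state from step 4 -> cycle length 1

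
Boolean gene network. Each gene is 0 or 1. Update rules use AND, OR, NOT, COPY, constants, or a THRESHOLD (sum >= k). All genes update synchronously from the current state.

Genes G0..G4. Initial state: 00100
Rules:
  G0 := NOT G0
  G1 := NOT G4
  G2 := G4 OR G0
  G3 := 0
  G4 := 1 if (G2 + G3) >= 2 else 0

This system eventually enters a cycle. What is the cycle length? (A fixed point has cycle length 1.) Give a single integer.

Step 0: 00100
Step 1: G0=NOT G0=NOT 0=1 G1=NOT G4=NOT 0=1 G2=G4|G0=0|0=0 G3=0(const) G4=(1+0>=2)=0 -> 11000
Step 2: G0=NOT G0=NOT 1=0 G1=NOT G4=NOT 0=1 G2=G4|G0=0|1=1 G3=0(const) G4=(0+0>=2)=0 -> 01100
Step 3: G0=NOT G0=NOT 0=1 G1=NOT G4=NOT 0=1 G2=G4|G0=0|0=0 G3=0(const) G4=(1+0>=2)=0 -> 11000
State from step 3 equals state from step 1 -> cycle length 2

Answer: 2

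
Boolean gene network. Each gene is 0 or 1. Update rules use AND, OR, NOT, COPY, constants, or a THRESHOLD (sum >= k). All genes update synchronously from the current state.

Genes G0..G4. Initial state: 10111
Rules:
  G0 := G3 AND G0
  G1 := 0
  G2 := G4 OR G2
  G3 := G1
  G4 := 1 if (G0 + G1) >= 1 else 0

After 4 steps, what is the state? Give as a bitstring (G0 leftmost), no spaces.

Step 1: G0=G3&G0=1&1=1 G1=0(const) G2=G4|G2=1|1=1 G3=G1=0 G4=(1+0>=1)=1 -> 10101
Step 2: G0=G3&G0=0&1=0 G1=0(const) G2=G4|G2=1|1=1 G3=G1=0 G4=(1+0>=1)=1 -> 00101
Step 3: G0=G3&G0=0&0=0 G1=0(const) G2=G4|G2=1|1=1 G3=G1=0 G4=(0+0>=1)=0 -> 00100
Step 4: G0=G3&G0=0&0=0 G1=0(const) G2=G4|G2=0|1=1 G3=G1=0 G4=(0+0>=1)=0 -> 00100

00100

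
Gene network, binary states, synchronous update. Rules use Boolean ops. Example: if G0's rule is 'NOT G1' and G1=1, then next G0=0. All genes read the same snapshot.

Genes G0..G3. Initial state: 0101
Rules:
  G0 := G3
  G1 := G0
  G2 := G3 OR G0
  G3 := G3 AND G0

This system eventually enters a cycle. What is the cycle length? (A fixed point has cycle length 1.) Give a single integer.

Step 0: 0101
Step 1: G0=G3=1 G1=G0=0 G2=G3|G0=1|0=1 G3=G3&G0=1&0=0 -> 1010
Step 2: G0=G3=0 G1=G0=1 G2=G3|G0=0|1=1 G3=G3&G0=0&1=0 -> 0110
Step 3: G0=G3=0 G1=G0=0 G2=G3|G0=0|0=0 G3=G3&G0=0&0=0 -> 0000
Step 4: G0=G3=0 G1=G0=0 G2=G3|G0=0|0=0 G3=G3&G0=0&0=0 -> 0000
State from step 4 equals state from step 3 -> cycle length 1

Answer: 1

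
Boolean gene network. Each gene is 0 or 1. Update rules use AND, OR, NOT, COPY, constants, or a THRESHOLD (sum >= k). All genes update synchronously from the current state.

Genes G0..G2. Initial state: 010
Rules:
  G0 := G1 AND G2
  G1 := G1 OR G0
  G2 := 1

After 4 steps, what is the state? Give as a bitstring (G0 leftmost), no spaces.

Step 1: G0=G1&G2=1&0=0 G1=G1|G0=1|0=1 G2=1(const) -> 011
Step 2: G0=G1&G2=1&1=1 G1=G1|G0=1|0=1 G2=1(const) -> 111
Step 3: G0=G1&G2=1&1=1 G1=G1|G0=1|1=1 G2=1(const) -> 111
Step 4: G0=G1&G2=1&1=1 G1=G1|G0=1|1=1 G2=1(const) -> 111

111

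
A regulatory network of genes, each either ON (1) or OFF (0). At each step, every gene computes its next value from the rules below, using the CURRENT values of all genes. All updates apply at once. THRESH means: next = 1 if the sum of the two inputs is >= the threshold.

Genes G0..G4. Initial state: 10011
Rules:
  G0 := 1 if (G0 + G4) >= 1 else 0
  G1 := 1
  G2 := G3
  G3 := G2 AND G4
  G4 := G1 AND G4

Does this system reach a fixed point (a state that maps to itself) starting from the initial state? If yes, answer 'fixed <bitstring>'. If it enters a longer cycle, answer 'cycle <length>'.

Step 0: 10011
Step 1: G0=(1+1>=1)=1 G1=1(const) G2=G3=1 G3=G2&G4=0&1=0 G4=G1&G4=0&1=0 -> 11100
Step 2: G0=(1+0>=1)=1 G1=1(const) G2=G3=0 G3=G2&G4=1&0=0 G4=G1&G4=1&0=0 -> 11000
Step 3: G0=(1+0>=1)=1 G1=1(const) G2=G3=0 G3=G2&G4=0&0=0 G4=G1&G4=1&0=0 -> 11000
Fixed point reached at step 2: 11000

Answer: fixed 11000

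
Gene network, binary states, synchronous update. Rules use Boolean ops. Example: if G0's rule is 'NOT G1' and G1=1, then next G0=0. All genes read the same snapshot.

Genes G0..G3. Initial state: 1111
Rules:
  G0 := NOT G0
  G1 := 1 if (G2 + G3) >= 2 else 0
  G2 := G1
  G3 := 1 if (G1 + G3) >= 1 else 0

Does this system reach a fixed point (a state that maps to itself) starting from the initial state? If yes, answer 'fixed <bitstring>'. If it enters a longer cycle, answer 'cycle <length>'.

Step 0: 1111
Step 1: G0=NOT G0=NOT 1=0 G1=(1+1>=2)=1 G2=G1=1 G3=(1+1>=1)=1 -> 0111
Step 2: G0=NOT G0=NOT 0=1 G1=(1+1>=2)=1 G2=G1=1 G3=(1+1>=1)=1 -> 1111
Cycle of length 2 starting at step 0 -> no fixed point

Answer: cycle 2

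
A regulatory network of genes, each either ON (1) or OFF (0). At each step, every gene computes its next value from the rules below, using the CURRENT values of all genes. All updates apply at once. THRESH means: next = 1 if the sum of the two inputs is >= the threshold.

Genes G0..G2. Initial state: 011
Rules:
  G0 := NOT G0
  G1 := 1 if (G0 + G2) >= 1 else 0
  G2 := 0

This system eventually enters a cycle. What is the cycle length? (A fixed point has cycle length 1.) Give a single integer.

Step 0: 011
Step 1: G0=NOT G0=NOT 0=1 G1=(0+1>=1)=1 G2=0(const) -> 110
Step 2: G0=NOT G0=NOT 1=0 G1=(1+0>=1)=1 G2=0(const) -> 010
Step 3: G0=NOT G0=NOT 0=1 G1=(0+0>=1)=0 G2=0(const) -> 100
Step 4: G0=NOT G0=NOT 1=0 G1=(1+0>=1)=1 G2=0(const) -> 010
State from step 4 equals state from step 2 -> cycle length 2

Answer: 2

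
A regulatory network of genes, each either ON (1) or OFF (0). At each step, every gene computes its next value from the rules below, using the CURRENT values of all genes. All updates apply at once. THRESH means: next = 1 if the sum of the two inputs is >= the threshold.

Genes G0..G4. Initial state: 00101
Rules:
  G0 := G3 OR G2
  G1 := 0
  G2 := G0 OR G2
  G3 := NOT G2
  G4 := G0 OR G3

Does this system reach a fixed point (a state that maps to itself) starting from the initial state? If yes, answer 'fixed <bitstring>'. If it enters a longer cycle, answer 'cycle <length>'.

Answer: fixed 10101

Derivation:
Step 0: 00101
Step 1: G0=G3|G2=0|1=1 G1=0(const) G2=G0|G2=0|1=1 G3=NOT G2=NOT 1=0 G4=G0|G3=0|0=0 -> 10100
Step 2: G0=G3|G2=0|1=1 G1=0(const) G2=G0|G2=1|1=1 G3=NOT G2=NOT 1=0 G4=G0|G3=1|0=1 -> 10101
Step 3: G0=G3|G2=0|1=1 G1=0(const) G2=G0|G2=1|1=1 G3=NOT G2=NOT 1=0 G4=G0|G3=1|0=1 -> 10101
Fixed point reached at step 2: 10101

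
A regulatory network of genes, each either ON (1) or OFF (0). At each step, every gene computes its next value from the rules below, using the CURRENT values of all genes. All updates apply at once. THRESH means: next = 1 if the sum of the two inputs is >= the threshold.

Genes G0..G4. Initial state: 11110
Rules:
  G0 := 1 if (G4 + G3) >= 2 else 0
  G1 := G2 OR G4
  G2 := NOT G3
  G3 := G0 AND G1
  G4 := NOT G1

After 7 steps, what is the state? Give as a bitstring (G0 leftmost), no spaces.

Step 1: G0=(0+1>=2)=0 G1=G2|G4=1|0=1 G2=NOT G3=NOT 1=0 G3=G0&G1=1&1=1 G4=NOT G1=NOT 1=0 -> 01010
Step 2: G0=(0+1>=2)=0 G1=G2|G4=0|0=0 G2=NOT G3=NOT 1=0 G3=G0&G1=0&1=0 G4=NOT G1=NOT 1=0 -> 00000
Step 3: G0=(0+0>=2)=0 G1=G2|G4=0|0=0 G2=NOT G3=NOT 0=1 G3=G0&G1=0&0=0 G4=NOT G1=NOT 0=1 -> 00101
Step 4: G0=(1+0>=2)=0 G1=G2|G4=1|1=1 G2=NOT G3=NOT 0=1 G3=G0&G1=0&0=0 G4=NOT G1=NOT 0=1 -> 01101
Step 5: G0=(1+0>=2)=0 G1=G2|G4=1|1=1 G2=NOT G3=NOT 0=1 G3=G0&G1=0&1=0 G4=NOT G1=NOT 1=0 -> 01100
Step 6: G0=(0+0>=2)=0 G1=G2|G4=1|0=1 G2=NOT G3=NOT 0=1 G3=G0&G1=0&1=0 G4=NOT G1=NOT 1=0 -> 01100
Step 7: G0=(0+0>=2)=0 G1=G2|G4=1|0=1 G2=NOT G3=NOT 0=1 G3=G0&G1=0&1=0 G4=NOT G1=NOT 1=0 -> 01100

01100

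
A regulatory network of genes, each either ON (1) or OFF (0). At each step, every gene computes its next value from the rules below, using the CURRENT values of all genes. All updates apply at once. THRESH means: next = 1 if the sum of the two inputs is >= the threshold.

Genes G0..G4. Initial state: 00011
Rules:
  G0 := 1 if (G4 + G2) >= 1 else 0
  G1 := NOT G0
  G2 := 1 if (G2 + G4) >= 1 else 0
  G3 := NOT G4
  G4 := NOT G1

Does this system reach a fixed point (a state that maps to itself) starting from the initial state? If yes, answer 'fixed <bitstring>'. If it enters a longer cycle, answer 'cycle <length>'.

Answer: fixed 10101

Derivation:
Step 0: 00011
Step 1: G0=(1+0>=1)=1 G1=NOT G0=NOT 0=1 G2=(0+1>=1)=1 G3=NOT G4=NOT 1=0 G4=NOT G1=NOT 0=1 -> 11101
Step 2: G0=(1+1>=1)=1 G1=NOT G0=NOT 1=0 G2=(1+1>=1)=1 G3=NOT G4=NOT 1=0 G4=NOT G1=NOT 1=0 -> 10100
Step 3: G0=(0+1>=1)=1 G1=NOT G0=NOT 1=0 G2=(1+0>=1)=1 G3=NOT G4=NOT 0=1 G4=NOT G1=NOT 0=1 -> 10111
Step 4: G0=(1+1>=1)=1 G1=NOT G0=NOT 1=0 G2=(1+1>=1)=1 G3=NOT G4=NOT 1=0 G4=NOT G1=NOT 0=1 -> 10101
Step 5: G0=(1+1>=1)=1 G1=NOT G0=NOT 1=0 G2=(1+1>=1)=1 G3=NOT G4=NOT 1=0 G4=NOT G1=NOT 0=1 -> 10101
Fixed point reached at step 4: 10101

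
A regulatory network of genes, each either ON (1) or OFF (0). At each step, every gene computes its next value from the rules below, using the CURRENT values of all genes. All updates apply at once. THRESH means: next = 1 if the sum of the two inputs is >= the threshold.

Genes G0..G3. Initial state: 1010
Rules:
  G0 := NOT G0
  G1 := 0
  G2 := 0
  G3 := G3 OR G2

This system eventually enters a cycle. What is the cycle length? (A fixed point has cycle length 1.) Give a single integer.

Answer: 2

Derivation:
Step 0: 1010
Step 1: G0=NOT G0=NOT 1=0 G1=0(const) G2=0(const) G3=G3|G2=0|1=1 -> 0001
Step 2: G0=NOT G0=NOT 0=1 G1=0(const) G2=0(const) G3=G3|G2=1|0=1 -> 1001
Step 3: G0=NOT G0=NOT 1=0 G1=0(const) G2=0(const) G3=G3|G2=1|0=1 -> 0001
State from step 3 equals state from step 1 -> cycle length 2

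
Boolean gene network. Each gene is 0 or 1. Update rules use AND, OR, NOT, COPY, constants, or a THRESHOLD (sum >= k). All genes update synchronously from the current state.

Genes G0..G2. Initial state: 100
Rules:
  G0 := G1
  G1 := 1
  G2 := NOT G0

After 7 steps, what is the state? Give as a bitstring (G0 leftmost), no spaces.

Step 1: G0=G1=0 G1=1(const) G2=NOT G0=NOT 1=0 -> 010
Step 2: G0=G1=1 G1=1(const) G2=NOT G0=NOT 0=1 -> 111
Step 3: G0=G1=1 G1=1(const) G2=NOT G0=NOT 1=0 -> 110
Step 4: G0=G1=1 G1=1(const) G2=NOT G0=NOT 1=0 -> 110
Step 5: G0=G1=1 G1=1(const) G2=NOT G0=NOT 1=0 -> 110
Step 6: G0=G1=1 G1=1(const) G2=NOT G0=NOT 1=0 -> 110
Step 7: G0=G1=1 G1=1(const) G2=NOT G0=NOT 1=0 -> 110

110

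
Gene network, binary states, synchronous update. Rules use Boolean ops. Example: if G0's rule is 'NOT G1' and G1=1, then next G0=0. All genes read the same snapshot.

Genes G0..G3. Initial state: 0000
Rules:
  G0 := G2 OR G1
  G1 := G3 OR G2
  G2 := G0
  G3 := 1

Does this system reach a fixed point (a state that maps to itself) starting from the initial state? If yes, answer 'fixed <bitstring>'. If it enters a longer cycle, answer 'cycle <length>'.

Answer: fixed 1111

Derivation:
Step 0: 0000
Step 1: G0=G2|G1=0|0=0 G1=G3|G2=0|0=0 G2=G0=0 G3=1(const) -> 0001
Step 2: G0=G2|G1=0|0=0 G1=G3|G2=1|0=1 G2=G0=0 G3=1(const) -> 0101
Step 3: G0=G2|G1=0|1=1 G1=G3|G2=1|0=1 G2=G0=0 G3=1(const) -> 1101
Step 4: G0=G2|G1=0|1=1 G1=G3|G2=1|0=1 G2=G0=1 G3=1(const) -> 1111
Step 5: G0=G2|G1=1|1=1 G1=G3|G2=1|1=1 G2=G0=1 G3=1(const) -> 1111
Fixed point reached at step 4: 1111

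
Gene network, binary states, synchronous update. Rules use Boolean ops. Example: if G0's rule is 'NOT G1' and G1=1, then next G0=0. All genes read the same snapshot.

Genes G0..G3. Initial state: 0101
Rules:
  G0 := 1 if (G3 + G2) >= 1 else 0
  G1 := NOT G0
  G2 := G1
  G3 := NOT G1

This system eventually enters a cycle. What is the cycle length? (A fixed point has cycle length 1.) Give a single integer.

Step 0: 0101
Step 1: G0=(1+0>=1)=1 G1=NOT G0=NOT 0=1 G2=G1=1 G3=NOT G1=NOT 1=0 -> 1110
Step 2: G0=(0+1>=1)=1 G1=NOT G0=NOT 1=0 G2=G1=1 G3=NOT G1=NOT 1=0 -> 1010
Step 3: G0=(0+1>=1)=1 G1=NOT G0=NOT 1=0 G2=G1=0 G3=NOT G1=NOT 0=1 -> 1001
Step 4: G0=(1+0>=1)=1 G1=NOT G0=NOT 1=0 G2=G1=0 G3=NOT G1=NOT 0=1 -> 1001
State from step 4 equals state from step 3 -> cycle length 1

Answer: 1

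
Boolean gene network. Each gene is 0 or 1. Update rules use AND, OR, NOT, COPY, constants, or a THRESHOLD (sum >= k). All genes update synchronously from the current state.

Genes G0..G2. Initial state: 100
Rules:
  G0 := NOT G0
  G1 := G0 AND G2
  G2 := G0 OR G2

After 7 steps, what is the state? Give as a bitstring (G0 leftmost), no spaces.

Step 1: G0=NOT G0=NOT 1=0 G1=G0&G2=1&0=0 G2=G0|G2=1|0=1 -> 001
Step 2: G0=NOT G0=NOT 0=1 G1=G0&G2=0&1=0 G2=G0|G2=0|1=1 -> 101
Step 3: G0=NOT G0=NOT 1=0 G1=G0&G2=1&1=1 G2=G0|G2=1|1=1 -> 011
Step 4: G0=NOT G0=NOT 0=1 G1=G0&G2=0&1=0 G2=G0|G2=0|1=1 -> 101
Step 5: G0=NOT G0=NOT 1=0 G1=G0&G2=1&1=1 G2=G0|G2=1|1=1 -> 011
Step 6: G0=NOT G0=NOT 0=1 G1=G0&G2=0&1=0 G2=G0|G2=0|1=1 -> 101
Step 7: G0=NOT G0=NOT 1=0 G1=G0&G2=1&1=1 G2=G0|G2=1|1=1 -> 011

011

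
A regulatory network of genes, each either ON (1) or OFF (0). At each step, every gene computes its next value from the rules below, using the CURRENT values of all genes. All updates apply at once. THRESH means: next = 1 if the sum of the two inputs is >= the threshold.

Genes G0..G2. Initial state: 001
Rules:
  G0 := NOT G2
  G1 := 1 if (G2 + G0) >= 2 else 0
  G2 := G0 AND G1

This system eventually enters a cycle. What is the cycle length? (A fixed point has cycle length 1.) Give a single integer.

Answer: 1

Derivation:
Step 0: 001
Step 1: G0=NOT G2=NOT 1=0 G1=(1+0>=2)=0 G2=G0&G1=0&0=0 -> 000
Step 2: G0=NOT G2=NOT 0=1 G1=(0+0>=2)=0 G2=G0&G1=0&0=0 -> 100
Step 3: G0=NOT G2=NOT 0=1 G1=(0+1>=2)=0 G2=G0&G1=1&0=0 -> 100
State from step 3 equals state from step 2 -> cycle length 1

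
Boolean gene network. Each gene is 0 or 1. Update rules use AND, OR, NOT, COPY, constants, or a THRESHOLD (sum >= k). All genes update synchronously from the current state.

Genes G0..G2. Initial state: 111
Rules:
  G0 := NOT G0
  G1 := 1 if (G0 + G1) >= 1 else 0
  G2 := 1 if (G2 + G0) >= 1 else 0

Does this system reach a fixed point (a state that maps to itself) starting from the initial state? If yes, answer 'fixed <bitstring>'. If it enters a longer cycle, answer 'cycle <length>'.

Step 0: 111
Step 1: G0=NOT G0=NOT 1=0 G1=(1+1>=1)=1 G2=(1+1>=1)=1 -> 011
Step 2: G0=NOT G0=NOT 0=1 G1=(0+1>=1)=1 G2=(1+0>=1)=1 -> 111
Cycle of length 2 starting at step 0 -> no fixed point

Answer: cycle 2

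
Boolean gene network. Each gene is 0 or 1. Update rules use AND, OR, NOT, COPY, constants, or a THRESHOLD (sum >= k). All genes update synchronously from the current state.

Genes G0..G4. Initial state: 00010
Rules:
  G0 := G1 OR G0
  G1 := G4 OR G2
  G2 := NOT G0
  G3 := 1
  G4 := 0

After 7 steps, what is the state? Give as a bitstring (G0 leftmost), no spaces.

Step 1: G0=G1|G0=0|0=0 G1=G4|G2=0|0=0 G2=NOT G0=NOT 0=1 G3=1(const) G4=0(const) -> 00110
Step 2: G0=G1|G0=0|0=0 G1=G4|G2=0|1=1 G2=NOT G0=NOT 0=1 G3=1(const) G4=0(const) -> 01110
Step 3: G0=G1|G0=1|0=1 G1=G4|G2=0|1=1 G2=NOT G0=NOT 0=1 G3=1(const) G4=0(const) -> 11110
Step 4: G0=G1|G0=1|1=1 G1=G4|G2=0|1=1 G2=NOT G0=NOT 1=0 G3=1(const) G4=0(const) -> 11010
Step 5: G0=G1|G0=1|1=1 G1=G4|G2=0|0=0 G2=NOT G0=NOT 1=0 G3=1(const) G4=0(const) -> 10010
Step 6: G0=G1|G0=0|1=1 G1=G4|G2=0|0=0 G2=NOT G0=NOT 1=0 G3=1(const) G4=0(const) -> 10010
Step 7: G0=G1|G0=0|1=1 G1=G4|G2=0|0=0 G2=NOT G0=NOT 1=0 G3=1(const) G4=0(const) -> 10010

10010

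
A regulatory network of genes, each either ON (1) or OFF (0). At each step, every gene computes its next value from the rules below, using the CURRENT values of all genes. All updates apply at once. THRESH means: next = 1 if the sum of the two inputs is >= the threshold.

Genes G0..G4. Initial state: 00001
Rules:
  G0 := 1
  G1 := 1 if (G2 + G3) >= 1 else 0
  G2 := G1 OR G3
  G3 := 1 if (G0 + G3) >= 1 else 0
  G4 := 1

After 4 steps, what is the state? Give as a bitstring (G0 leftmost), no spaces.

Step 1: G0=1(const) G1=(0+0>=1)=0 G2=G1|G3=0|0=0 G3=(0+0>=1)=0 G4=1(const) -> 10001
Step 2: G0=1(const) G1=(0+0>=1)=0 G2=G1|G3=0|0=0 G3=(1+0>=1)=1 G4=1(const) -> 10011
Step 3: G0=1(const) G1=(0+1>=1)=1 G2=G1|G3=0|1=1 G3=(1+1>=1)=1 G4=1(const) -> 11111
Step 4: G0=1(const) G1=(1+1>=1)=1 G2=G1|G3=1|1=1 G3=(1+1>=1)=1 G4=1(const) -> 11111

11111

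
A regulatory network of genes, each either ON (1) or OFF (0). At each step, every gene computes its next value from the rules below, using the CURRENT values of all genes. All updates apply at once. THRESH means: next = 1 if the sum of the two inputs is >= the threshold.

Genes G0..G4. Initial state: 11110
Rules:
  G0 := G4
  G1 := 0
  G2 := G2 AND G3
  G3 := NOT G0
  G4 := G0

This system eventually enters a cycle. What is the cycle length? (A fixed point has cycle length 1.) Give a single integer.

Answer: 2

Derivation:
Step 0: 11110
Step 1: G0=G4=0 G1=0(const) G2=G2&G3=1&1=1 G3=NOT G0=NOT 1=0 G4=G0=1 -> 00101
Step 2: G0=G4=1 G1=0(const) G2=G2&G3=1&0=0 G3=NOT G0=NOT 0=1 G4=G0=0 -> 10010
Step 3: G0=G4=0 G1=0(const) G2=G2&G3=0&1=0 G3=NOT G0=NOT 1=0 G4=G0=1 -> 00001
Step 4: G0=G4=1 G1=0(const) G2=G2&G3=0&0=0 G3=NOT G0=NOT 0=1 G4=G0=0 -> 10010
State from step 4 equals state from step 2 -> cycle length 2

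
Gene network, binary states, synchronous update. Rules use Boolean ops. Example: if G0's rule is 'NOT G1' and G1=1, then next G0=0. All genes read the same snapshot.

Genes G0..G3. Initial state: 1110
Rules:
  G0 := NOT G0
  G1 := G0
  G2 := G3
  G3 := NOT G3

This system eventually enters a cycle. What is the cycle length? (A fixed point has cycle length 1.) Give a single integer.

Answer: 2

Derivation:
Step 0: 1110
Step 1: G0=NOT G0=NOT 1=0 G1=G0=1 G2=G3=0 G3=NOT G3=NOT 0=1 -> 0101
Step 2: G0=NOT G0=NOT 0=1 G1=G0=0 G2=G3=1 G3=NOT G3=NOT 1=0 -> 1010
Step 3: G0=NOT G0=NOT 1=0 G1=G0=1 G2=G3=0 G3=NOT G3=NOT 0=1 -> 0101
State from step 3 equals state from step 1 -> cycle length 2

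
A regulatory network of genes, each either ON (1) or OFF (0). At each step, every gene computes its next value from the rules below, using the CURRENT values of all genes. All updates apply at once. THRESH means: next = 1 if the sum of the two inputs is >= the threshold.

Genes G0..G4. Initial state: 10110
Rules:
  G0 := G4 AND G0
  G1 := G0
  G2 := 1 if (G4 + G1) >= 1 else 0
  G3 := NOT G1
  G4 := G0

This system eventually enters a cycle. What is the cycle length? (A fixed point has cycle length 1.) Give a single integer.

Answer: 1

Derivation:
Step 0: 10110
Step 1: G0=G4&G0=0&1=0 G1=G0=1 G2=(0+0>=1)=0 G3=NOT G1=NOT 0=1 G4=G0=1 -> 01011
Step 2: G0=G4&G0=1&0=0 G1=G0=0 G2=(1+1>=1)=1 G3=NOT G1=NOT 1=0 G4=G0=0 -> 00100
Step 3: G0=G4&G0=0&0=0 G1=G0=0 G2=(0+0>=1)=0 G3=NOT G1=NOT 0=1 G4=G0=0 -> 00010
Step 4: G0=G4&G0=0&0=0 G1=G0=0 G2=(0+0>=1)=0 G3=NOT G1=NOT 0=1 G4=G0=0 -> 00010
State from step 4 equals state from step 3 -> cycle length 1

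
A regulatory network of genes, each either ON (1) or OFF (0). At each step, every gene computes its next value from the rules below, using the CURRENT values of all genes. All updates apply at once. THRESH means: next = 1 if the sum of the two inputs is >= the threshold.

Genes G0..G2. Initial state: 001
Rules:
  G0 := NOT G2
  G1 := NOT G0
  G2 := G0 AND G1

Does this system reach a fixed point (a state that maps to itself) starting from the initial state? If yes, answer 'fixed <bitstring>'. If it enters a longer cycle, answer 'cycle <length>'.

Answer: cycle 3

Derivation:
Step 0: 001
Step 1: G0=NOT G2=NOT 1=0 G1=NOT G0=NOT 0=1 G2=G0&G1=0&0=0 -> 010
Step 2: G0=NOT G2=NOT 0=1 G1=NOT G0=NOT 0=1 G2=G0&G1=0&1=0 -> 110
Step 3: G0=NOT G2=NOT 0=1 G1=NOT G0=NOT 1=0 G2=G0&G1=1&1=1 -> 101
Step 4: G0=NOT G2=NOT 1=0 G1=NOT G0=NOT 1=0 G2=G0&G1=1&0=0 -> 000
Step 5: G0=NOT G2=NOT 0=1 G1=NOT G0=NOT 0=1 G2=G0&G1=0&0=0 -> 110
Cycle of length 3 starting at step 2 -> no fixed point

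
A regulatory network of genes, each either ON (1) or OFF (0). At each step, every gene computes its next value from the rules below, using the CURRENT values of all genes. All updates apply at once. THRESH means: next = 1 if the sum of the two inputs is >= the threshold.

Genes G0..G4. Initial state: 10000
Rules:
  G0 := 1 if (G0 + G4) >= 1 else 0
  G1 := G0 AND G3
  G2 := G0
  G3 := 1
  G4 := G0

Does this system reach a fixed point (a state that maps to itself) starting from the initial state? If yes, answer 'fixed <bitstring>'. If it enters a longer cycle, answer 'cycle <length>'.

Step 0: 10000
Step 1: G0=(1+0>=1)=1 G1=G0&G3=1&0=0 G2=G0=1 G3=1(const) G4=G0=1 -> 10111
Step 2: G0=(1+1>=1)=1 G1=G0&G3=1&1=1 G2=G0=1 G3=1(const) G4=G0=1 -> 11111
Step 3: G0=(1+1>=1)=1 G1=G0&G3=1&1=1 G2=G0=1 G3=1(const) G4=G0=1 -> 11111
Fixed point reached at step 2: 11111

Answer: fixed 11111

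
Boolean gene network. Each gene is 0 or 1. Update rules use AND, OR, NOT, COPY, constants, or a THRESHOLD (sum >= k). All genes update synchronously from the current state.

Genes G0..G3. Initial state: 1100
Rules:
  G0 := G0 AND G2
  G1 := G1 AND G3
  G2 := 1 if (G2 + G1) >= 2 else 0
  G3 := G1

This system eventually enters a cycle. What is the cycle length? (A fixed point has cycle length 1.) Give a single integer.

Answer: 1

Derivation:
Step 0: 1100
Step 1: G0=G0&G2=1&0=0 G1=G1&G3=1&0=0 G2=(0+1>=2)=0 G3=G1=1 -> 0001
Step 2: G0=G0&G2=0&0=0 G1=G1&G3=0&1=0 G2=(0+0>=2)=0 G3=G1=0 -> 0000
Step 3: G0=G0&G2=0&0=0 G1=G1&G3=0&0=0 G2=(0+0>=2)=0 G3=G1=0 -> 0000
State from step 3 equals state from step 2 -> cycle length 1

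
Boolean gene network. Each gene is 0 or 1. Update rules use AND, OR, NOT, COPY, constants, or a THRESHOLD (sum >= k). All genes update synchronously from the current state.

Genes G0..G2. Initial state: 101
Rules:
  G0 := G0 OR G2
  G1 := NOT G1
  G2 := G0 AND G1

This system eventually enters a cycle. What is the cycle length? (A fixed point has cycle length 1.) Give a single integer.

Step 0: 101
Step 1: G0=G0|G2=1|1=1 G1=NOT G1=NOT 0=1 G2=G0&G1=1&0=0 -> 110
Step 2: G0=G0|G2=1|0=1 G1=NOT G1=NOT 1=0 G2=G0&G1=1&1=1 -> 101
State from step 2 equals state from step 0 -> cycle length 2

Answer: 2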